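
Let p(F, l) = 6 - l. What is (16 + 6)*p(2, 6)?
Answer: 0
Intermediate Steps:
(16 + 6)*p(2, 6) = (16 + 6)*(6 - 1*6) = 22*(6 - 6) = 22*0 = 0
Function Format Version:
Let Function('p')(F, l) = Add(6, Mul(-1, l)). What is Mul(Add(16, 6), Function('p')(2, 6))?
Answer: 0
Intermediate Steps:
Mul(Add(16, 6), Function('p')(2, 6)) = Mul(Add(16, 6), Add(6, Mul(-1, 6))) = Mul(22, Add(6, -6)) = Mul(22, 0) = 0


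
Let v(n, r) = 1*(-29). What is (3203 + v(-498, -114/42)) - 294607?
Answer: -291433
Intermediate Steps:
v(n, r) = -29
(3203 + v(-498, -114/42)) - 294607 = (3203 - 29) - 294607 = 3174 - 294607 = -291433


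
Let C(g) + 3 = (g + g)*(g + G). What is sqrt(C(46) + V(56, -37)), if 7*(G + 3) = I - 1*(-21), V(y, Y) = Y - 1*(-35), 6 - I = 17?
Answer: 41*sqrt(119)/7 ≈ 63.894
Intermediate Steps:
I = -11 (I = 6 - 1*17 = 6 - 17 = -11)
V(y, Y) = 35 + Y (V(y, Y) = Y + 35 = 35 + Y)
G = -11/7 (G = -3 + (-11 - 1*(-21))/7 = -3 + (-11 + 21)/7 = -3 + (1/7)*10 = -3 + 10/7 = -11/7 ≈ -1.5714)
C(g) = -3 + 2*g*(-11/7 + g) (C(g) = -3 + (g + g)*(g - 11/7) = -3 + (2*g)*(-11/7 + g) = -3 + 2*g*(-11/7 + g))
sqrt(C(46) + V(56, -37)) = sqrt((-3 + 2*46**2 - 22/7*46) + (35 - 37)) = sqrt((-3 + 2*2116 - 1012/7) - 2) = sqrt((-3 + 4232 - 1012/7) - 2) = sqrt(28591/7 - 2) = sqrt(28577/7) = 41*sqrt(119)/7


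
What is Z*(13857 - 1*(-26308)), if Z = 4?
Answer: 160660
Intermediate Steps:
Z*(13857 - 1*(-26308)) = 4*(13857 - 1*(-26308)) = 4*(13857 + 26308) = 4*40165 = 160660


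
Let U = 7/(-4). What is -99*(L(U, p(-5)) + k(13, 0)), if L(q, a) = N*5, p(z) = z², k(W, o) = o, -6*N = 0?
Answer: 0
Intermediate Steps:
N = 0 (N = -⅙*0 = 0)
U = -7/4 (U = 7*(-¼) = -7/4 ≈ -1.7500)
L(q, a) = 0 (L(q, a) = 0*5 = 0)
-99*(L(U, p(-5)) + k(13, 0)) = -99*(0 + 0) = -99*0 = 0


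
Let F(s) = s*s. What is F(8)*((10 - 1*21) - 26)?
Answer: -2368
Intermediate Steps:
F(s) = s**2
F(8)*((10 - 1*21) - 26) = 8**2*((10 - 1*21) - 26) = 64*((10 - 21) - 26) = 64*(-11 - 26) = 64*(-37) = -2368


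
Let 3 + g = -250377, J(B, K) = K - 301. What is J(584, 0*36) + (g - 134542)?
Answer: -385223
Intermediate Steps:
J(B, K) = -301 + K
g = -250380 (g = -3 - 250377 = -250380)
J(584, 0*36) + (g - 134542) = (-301 + 0*36) + (-250380 - 134542) = (-301 + 0) - 384922 = -301 - 384922 = -385223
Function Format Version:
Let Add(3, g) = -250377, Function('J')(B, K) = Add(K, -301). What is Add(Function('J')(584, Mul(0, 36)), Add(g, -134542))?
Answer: -385223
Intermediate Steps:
Function('J')(B, K) = Add(-301, K)
g = -250380 (g = Add(-3, -250377) = -250380)
Add(Function('J')(584, Mul(0, 36)), Add(g, -134542)) = Add(Add(-301, Mul(0, 36)), Add(-250380, -134542)) = Add(Add(-301, 0), -384922) = Add(-301, -384922) = -385223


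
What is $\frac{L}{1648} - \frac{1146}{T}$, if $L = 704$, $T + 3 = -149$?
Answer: $\frac{62363}{7828} \approx 7.9667$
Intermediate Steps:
$T = -152$ ($T = -3 - 149 = -152$)
$\frac{L}{1648} - \frac{1146}{T} = \frac{704}{1648} - \frac{1146}{-152} = 704 \cdot \frac{1}{1648} - - \frac{573}{76} = \frac{44}{103} + \frac{573}{76} = \frac{62363}{7828}$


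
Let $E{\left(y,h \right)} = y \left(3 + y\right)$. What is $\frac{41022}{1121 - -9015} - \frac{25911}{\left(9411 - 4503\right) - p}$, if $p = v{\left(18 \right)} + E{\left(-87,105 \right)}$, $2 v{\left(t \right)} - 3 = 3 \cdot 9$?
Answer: $\frac{1230279}{83260} \approx 14.776$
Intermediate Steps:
$v{\left(t \right)} = 15$ ($v{\left(t \right)} = \frac{3}{2} + \frac{3 \cdot 9}{2} = \frac{3}{2} + \frac{1}{2} \cdot 27 = \frac{3}{2} + \frac{27}{2} = 15$)
$p = 7323$ ($p = 15 - 87 \left(3 - 87\right) = 15 - -7308 = 15 + 7308 = 7323$)
$\frac{41022}{1121 - -9015} - \frac{25911}{\left(9411 - 4503\right) - p} = \frac{41022}{1121 - -9015} - \frac{25911}{\left(9411 - 4503\right) - 7323} = \frac{41022}{1121 + 9015} - \frac{25911}{4908 - 7323} = \frac{41022}{10136} - \frac{25911}{-2415} = 41022 \cdot \frac{1}{10136} - - \frac{8637}{805} = \frac{20511}{5068} + \frac{8637}{805} = \frac{1230279}{83260}$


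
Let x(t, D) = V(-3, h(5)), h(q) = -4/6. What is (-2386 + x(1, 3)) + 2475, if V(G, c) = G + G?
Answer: 83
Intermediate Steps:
h(q) = -2/3 (h(q) = -4*1/6 = -2/3)
V(G, c) = 2*G
x(t, D) = -6 (x(t, D) = 2*(-3) = -6)
(-2386 + x(1, 3)) + 2475 = (-2386 - 6) + 2475 = -2392 + 2475 = 83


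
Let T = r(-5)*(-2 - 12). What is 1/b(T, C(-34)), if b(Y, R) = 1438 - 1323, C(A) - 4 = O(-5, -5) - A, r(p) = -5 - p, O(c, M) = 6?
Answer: 1/115 ≈ 0.0086956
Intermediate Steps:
C(A) = 10 - A (C(A) = 4 + (6 - A) = 10 - A)
T = 0 (T = (-5 - 1*(-5))*(-2 - 12) = (-5 + 5)*(-14) = 0*(-14) = 0)
b(Y, R) = 115
1/b(T, C(-34)) = 1/115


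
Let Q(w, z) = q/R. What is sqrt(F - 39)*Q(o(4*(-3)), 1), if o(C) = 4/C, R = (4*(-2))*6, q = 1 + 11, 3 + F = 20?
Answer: -I*sqrt(22)/4 ≈ -1.1726*I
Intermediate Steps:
F = 17 (F = -3 + 20 = 17)
q = 12
R = -48 (R = -8*6 = -48)
Q(w, z) = -1/4 (Q(w, z) = 12/(-48) = 12*(-1/48) = -1/4)
sqrt(F - 39)*Q(o(4*(-3)), 1) = sqrt(17 - 39)*(-1/4) = sqrt(-22)*(-1/4) = (I*sqrt(22))*(-1/4) = -I*sqrt(22)/4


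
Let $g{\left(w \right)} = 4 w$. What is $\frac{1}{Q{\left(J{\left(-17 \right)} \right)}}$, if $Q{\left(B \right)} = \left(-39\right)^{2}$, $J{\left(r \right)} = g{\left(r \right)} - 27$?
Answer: $\frac{1}{1521} \approx 0.00065746$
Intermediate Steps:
$J{\left(r \right)} = -27 + 4 r$ ($J{\left(r \right)} = 4 r - 27 = -27 + 4 r$)
$Q{\left(B \right)} = 1521$
$\frac{1}{Q{\left(J{\left(-17 \right)} \right)}} = \frac{1}{1521}$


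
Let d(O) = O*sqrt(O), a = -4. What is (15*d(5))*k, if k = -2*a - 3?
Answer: 375*sqrt(5) ≈ 838.53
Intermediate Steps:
d(O) = O**(3/2)
k = 5 (k = -2*(-4) - 3 = 8 - 3 = 5)
(15*d(5))*k = (15*5**(3/2))*5 = (15*(5*sqrt(5)))*5 = (75*sqrt(5))*5 = 375*sqrt(5)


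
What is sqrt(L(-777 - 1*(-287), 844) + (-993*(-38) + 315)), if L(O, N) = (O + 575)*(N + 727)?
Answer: 8*sqrt(2681) ≈ 414.23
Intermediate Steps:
L(O, N) = (575 + O)*(727 + N)
sqrt(L(-777 - 1*(-287), 844) + (-993*(-38) + 315)) = sqrt((418025 + 575*844 + 727*(-777 - 1*(-287)) + 844*(-777 - 1*(-287))) + (-993*(-38) + 315)) = sqrt((418025 + 485300 + 727*(-777 + 287) + 844*(-777 + 287)) + (37734 + 315)) = sqrt((418025 + 485300 + 727*(-490) + 844*(-490)) + 38049) = sqrt((418025 + 485300 - 356230 - 413560) + 38049) = sqrt(133535 + 38049) = sqrt(171584) = 8*sqrt(2681)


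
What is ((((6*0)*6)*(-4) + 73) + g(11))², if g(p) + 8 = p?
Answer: 5776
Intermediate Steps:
g(p) = -8 + p
((((6*0)*6)*(-4) + 73) + g(11))² = ((((6*0)*6)*(-4) + 73) + (-8 + 11))² = (((0*6)*(-4) + 73) + 3)² = ((0*(-4) + 73) + 3)² = ((0 + 73) + 3)² = (73 + 3)² = 76² = 5776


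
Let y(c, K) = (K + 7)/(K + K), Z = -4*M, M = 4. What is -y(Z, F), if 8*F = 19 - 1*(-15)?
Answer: -45/34 ≈ -1.3235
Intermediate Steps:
Z = -16 (Z = -4*4 = -16)
F = 17/4 (F = (19 - 1*(-15))/8 = (19 + 15)/8 = (⅛)*34 = 17/4 ≈ 4.2500)
y(c, K) = (7 + K)/(2*K) (y(c, K) = (7 + K)/((2*K)) = (7 + K)*(1/(2*K)) = (7 + K)/(2*K))
-y(Z, F) = -(7 + 17/4)/(2*17/4) = -4*45/(2*17*4) = -1*45/34 = -45/34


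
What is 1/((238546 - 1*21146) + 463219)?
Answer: 1/680619 ≈ 1.4693e-6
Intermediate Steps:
1/((238546 - 1*21146) + 463219) = 1/((238546 - 21146) + 463219) = 1/(217400 + 463219) = 1/680619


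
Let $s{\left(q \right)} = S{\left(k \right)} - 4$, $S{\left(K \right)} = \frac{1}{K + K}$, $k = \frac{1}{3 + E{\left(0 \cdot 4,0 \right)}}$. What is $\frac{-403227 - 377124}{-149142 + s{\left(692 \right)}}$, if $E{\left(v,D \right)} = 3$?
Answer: $\frac{780351}{149143} \approx 5.2322$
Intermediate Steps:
$k = \frac{1}{6}$ ($k = \frac{1}{3 + 3} = \frac{1}{6} \approx 0.16667$)
$S{\left(K \right)} = \frac{1}{2 K}$
$s{\left(q \right)} = -1$ ($s{\left(q \right)} = \frac{\frac{1}{\frac{1}{6}}}{2} - 4 = \frac{1}{2} \cdot 6 - 4 = 3 - 4 = -1$)
$\frac{-403227 - 377124}{-149142 + s{\left(692 \right)}} = \frac{-403227 - 377124}{-149142 - 1} = - \frac{780351}{-149143} = \left(-780351\right) \left(- \frac{1}{149143}\right) = \frac{780351}{149143}$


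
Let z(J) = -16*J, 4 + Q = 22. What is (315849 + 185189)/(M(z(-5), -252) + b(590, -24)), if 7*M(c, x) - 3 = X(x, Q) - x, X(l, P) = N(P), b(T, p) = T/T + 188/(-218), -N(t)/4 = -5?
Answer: 191145997/15040 ≈ 12709.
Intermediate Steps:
Q = 18 (Q = -4 + 22 = 18)
N(t) = 20 (N(t) = -4*(-5) = 20)
b(T, p) = 15/109 (b(T, p) = 1 + 188*(-1/218) = 1 - 94/109 = 15/109)
X(l, P) = 20
M(c, x) = 23/7 - x/7 (M(c, x) = 3/7 + (20 - x)/7 = 3/7 + (20/7 - x/7) = 23/7 - x/7)
(315849 + 185189)/(M(z(-5), -252) + b(590, -24)) = (315849 + 185189)/((23/7 - ⅐*(-252)) + 15/109) = 501038/((23/7 + 36) + 15/109) = 501038/(275/7 + 15/109) = 501038/(30080/763) = 501038*(763/30080) = 191145997/15040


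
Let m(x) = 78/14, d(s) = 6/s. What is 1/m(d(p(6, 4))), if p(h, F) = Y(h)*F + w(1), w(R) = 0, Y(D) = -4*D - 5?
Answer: 7/39 ≈ 0.17949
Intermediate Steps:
Y(D) = -5 - 4*D
p(h, F) = F*(-5 - 4*h) (p(h, F) = (-5 - 4*h)*F + 0 = F*(-5 - 4*h) + 0 = F*(-5 - 4*h))
m(x) = 39/7 (m(x) = 78*(1/14) = 39/7)
1/m(d(p(6, 4))) = 1/(39/7) = 7/39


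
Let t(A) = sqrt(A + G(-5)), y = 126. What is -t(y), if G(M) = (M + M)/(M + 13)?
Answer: -sqrt(499)/2 ≈ -11.169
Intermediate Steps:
G(M) = 2*M/(13 + M) (G(M) = (2*M)/(13 + M) = 2*M/(13 + M))
t(A) = sqrt(-5/4 + A) (t(A) = sqrt(A + 2*(-5)/(13 - 5)) = sqrt(A + 2*(-5)/8) = sqrt(A + 2*(-5)*(1/8)) = sqrt(A - 5/4) = sqrt(-5/4 + A))
-t(y) = -sqrt(-5 + 4*126)/2 = -sqrt(-5 + 504)/2 = -sqrt(499)/2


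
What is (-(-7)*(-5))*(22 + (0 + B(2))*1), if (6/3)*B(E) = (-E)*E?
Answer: -700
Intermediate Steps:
B(E) = -E**2/2 (B(E) = ((-E)*E)/2 = (-E**2)/2 = -E**2/2)
(-(-7)*(-5))*(22 + (0 + B(2))*1) = (-(-7)*(-5))*(22 + (0 - 1/2*2**2)*1) = (-7*5)*(22 + (0 - 1/2*4)*1) = -35*(22 + (0 - 2)*1) = -35*(22 - 2*1) = -35*(22 - 2) = -35*20 = -700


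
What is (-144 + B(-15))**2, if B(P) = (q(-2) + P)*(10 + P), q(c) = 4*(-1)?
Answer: 2401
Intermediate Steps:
q(c) = -4
B(P) = (-4 + P)*(10 + P)
(-144 + B(-15))**2 = (-144 + (-40 + (-15)**2 + 6*(-15)))**2 = (-144 + (-40 + 225 - 90))**2 = (-144 + 95)**2 = (-49)**2 = 2401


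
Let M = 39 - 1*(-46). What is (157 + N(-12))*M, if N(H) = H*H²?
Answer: -133535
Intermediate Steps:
M = 85 (M = 39 + 46 = 85)
N(H) = H³
(157 + N(-12))*M = (157 + (-12)³)*85 = (157 - 1728)*85 = -1571*85 = -133535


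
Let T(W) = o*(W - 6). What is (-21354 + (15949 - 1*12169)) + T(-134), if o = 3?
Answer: -17994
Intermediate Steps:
T(W) = -18 + 3*W (T(W) = 3*(W - 6) = 3*(-6 + W) = -18 + 3*W)
(-21354 + (15949 - 1*12169)) + T(-134) = (-21354 + (15949 - 1*12169)) + (-18 + 3*(-134)) = (-21354 + (15949 - 12169)) + (-18 - 402) = (-21354 + 3780) - 420 = -17574 - 420 = -17994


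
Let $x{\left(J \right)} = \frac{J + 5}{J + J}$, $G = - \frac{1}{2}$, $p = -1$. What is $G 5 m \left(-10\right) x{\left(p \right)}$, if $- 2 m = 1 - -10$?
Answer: $275$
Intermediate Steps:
$G = - \frac{1}{2}$ ($G = \left(-1\right) \frac{1}{2} = - \frac{1}{2} \approx -0.5$)
$x{\left(J \right)} = \frac{5 + J}{2 J}$
$m = - \frac{11}{2}$ ($m = - \frac{1 - -10}{2} = - \frac{1 + 10}{2} = \left(- \frac{1}{2}\right) 11 = - \frac{11}{2} \approx -5.5$)
$G 5 m \left(-10\right) x{\left(p \right)} = \left(- \frac{1}{2}\right) 5 \left(- \frac{11}{2}\right) \left(-10\right) \frac{5 - 1}{2 \left(-1\right)} = \left(- \frac{5}{2}\right) \left(- \frac{11}{2}\right) \left(-10\right) \frac{1}{2} \left(-1\right) 4 = \frac{55}{4} \left(-10\right) \left(-2\right) = \left(- \frac{275}{2}\right) \left(-2\right) = 275$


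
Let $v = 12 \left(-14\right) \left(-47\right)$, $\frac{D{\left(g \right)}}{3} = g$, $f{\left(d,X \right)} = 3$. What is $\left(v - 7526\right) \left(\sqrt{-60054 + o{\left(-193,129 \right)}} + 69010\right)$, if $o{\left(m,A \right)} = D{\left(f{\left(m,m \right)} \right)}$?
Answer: $25533700 + 370 i \sqrt{60045} \approx 2.5534 \cdot 10^{7} + 90665.0 i$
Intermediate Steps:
$D{\left(g \right)} = 3 g$
$o{\left(m,A \right)} = 9$ ($o{\left(m,A \right)} = 3 \cdot 3 = 9$)
$v = 7896$ ($v = \left(-168\right) \left(-47\right) = 7896$)
$\left(v - 7526\right) \left(\sqrt{-60054 + o{\left(-193,129 \right)}} + 69010\right) = \left(7896 - 7526\right) \left(\sqrt{-60054 + 9} + 69010\right) = 370 \left(\sqrt{-60045} + 69010\right) = 370 \left(i \sqrt{60045} + 69010\right) = 370 \left(69010 + i \sqrt{60045}\right) = 25533700 + 370 i \sqrt{60045}$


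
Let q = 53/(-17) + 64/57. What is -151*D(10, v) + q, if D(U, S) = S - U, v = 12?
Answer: -294571/969 ≈ -303.99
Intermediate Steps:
q = -1933/969 (q = 53*(-1/17) + 64*(1/57) = -53/17 + 64/57 = -1933/969 ≈ -1.9948)
-151*D(10, v) + q = -151*(12 - 1*10) - 1933/969 = -151*(12 - 10) - 1933/969 = -151*2 - 1933/969 = -302 - 1933/969 = -294571/969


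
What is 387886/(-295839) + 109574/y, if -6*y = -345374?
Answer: 30265918076/51087549393 ≈ 0.59243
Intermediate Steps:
y = 172687/3 (y = -⅙*(-345374) = 172687/3 ≈ 57562.)
387886/(-295839) + 109574/y = 387886/(-295839) + 109574/(172687/3) = 387886*(-1/295839) + 109574*(3/172687) = -387886/295839 + 328722/172687 = 30265918076/51087549393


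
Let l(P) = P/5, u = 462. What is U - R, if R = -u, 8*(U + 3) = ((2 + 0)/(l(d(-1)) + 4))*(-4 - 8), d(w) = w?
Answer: 8706/19 ≈ 458.21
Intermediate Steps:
l(P) = P/5 (l(P) = P*(1/5) = P/5)
U = -72/19 (U = -3 + (((2 + 0)/((1/5)*(-1) + 4))*(-4 - 8))/8 = -3 + ((2/(-1/5 + 4))*(-12))/8 = -3 + ((2/(19/5))*(-12))/8 = -3 + ((2*(5/19))*(-12))/8 = -3 + ((10/19)*(-12))/8 = -3 + (1/8)*(-120/19) = -3 - 15/19 = -72/19 ≈ -3.7895)
R = -462 (R = -1*462 = -462)
U - R = -72/19 - 1*(-462) = -72/19 + 462 = 8706/19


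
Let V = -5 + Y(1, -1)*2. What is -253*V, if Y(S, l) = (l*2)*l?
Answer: 253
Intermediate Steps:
Y(S, l) = 2*l**2 (Y(S, l) = (2*l)*l = 2*l**2)
V = -1 (V = -5 + (2*(-1)**2)*2 = -5 + (2*1)*2 = -5 + 2*2 = -5 + 4 = -1)
-253*V = -253*(-1) = 253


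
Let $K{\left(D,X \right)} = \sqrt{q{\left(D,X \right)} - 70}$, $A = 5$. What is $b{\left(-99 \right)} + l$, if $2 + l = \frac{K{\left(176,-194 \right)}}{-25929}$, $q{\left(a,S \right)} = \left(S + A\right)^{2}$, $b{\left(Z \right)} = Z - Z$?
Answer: $-2 - \frac{\sqrt{35651}}{25929} \approx -2.0073$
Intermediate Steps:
$b{\left(Z \right)} = 0$
$q{\left(a,S \right)} = \left(5 + S\right)^{2}$ ($q{\left(a,S \right)} = \left(S + 5\right)^{2} = \left(5 + S\right)^{2}$)
$K{\left(D,X \right)} = \sqrt{-70 + \left(5 + X\right)^{2}}$ ($K{\left(D,X \right)} = \sqrt{\left(5 + X\right)^{2} - 70} = \sqrt{-70 + \left(5 + X\right)^{2}}$)
$l = -2 - \frac{\sqrt{35651}}{25929}$ ($l = -2 + \frac{\sqrt{-70 + \left(5 - 194\right)^{2}}}{-25929} = -2 + \sqrt{-70 + \left(-189\right)^{2}} \left(- \frac{1}{25929}\right) = -2 + \sqrt{-70 + 35721} \left(- \frac{1}{25929}\right) = -2 + \sqrt{35651} \left(- \frac{1}{25929}\right) = -2 - \frac{\sqrt{35651}}{25929} \approx -2.0073$)
$b{\left(-99 \right)} + l = 0 - \left(2 + \frac{\sqrt{35651}}{25929}\right) = -2 - \frac{\sqrt{35651}}{25929}$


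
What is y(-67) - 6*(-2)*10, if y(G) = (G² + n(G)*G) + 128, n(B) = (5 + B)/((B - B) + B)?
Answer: 4675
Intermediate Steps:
n(B) = (5 + B)/B (n(B) = (5 + B)/(0 + B) = (5 + B)/B)
y(G) = 133 + G + G² (y(G) = (G² + ((5 + G)/G)*G) + 128 = (G² + (5 + G)) + 128 = (5 + G + G²) + 128 = 133 + G + G²)
y(-67) - 6*(-2)*10 = (133 - 67 + (-67)²) - 6*(-2)*10 = (133 - 67 + 4489) - (-12)*10 = 4555 - 1*(-120) = 4555 + 120 = 4675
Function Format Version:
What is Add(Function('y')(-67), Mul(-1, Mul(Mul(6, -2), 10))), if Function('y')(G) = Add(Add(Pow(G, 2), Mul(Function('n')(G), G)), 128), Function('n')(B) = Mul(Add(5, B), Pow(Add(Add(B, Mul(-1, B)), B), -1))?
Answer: 4675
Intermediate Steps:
Function('n')(B) = Mul(Pow(B, -1), Add(5, B)) (Function('n')(B) = Mul(Add(5, B), Pow(Add(0, B), -1)) = Mul(Add(5, B), Pow(B, -1)) = Mul(Pow(B, -1), Add(5, B)))
Function('y')(G) = Add(133, G, Pow(G, 2)) (Function('y')(G) = Add(Add(Pow(G, 2), Mul(Mul(Pow(G, -1), Add(5, G)), G)), 128) = Add(Add(Pow(G, 2), Add(5, G)), 128) = Add(Add(5, G, Pow(G, 2)), 128) = Add(133, G, Pow(G, 2)))
Add(Function('y')(-67), Mul(-1, Mul(Mul(6, -2), 10))) = Add(Add(133, -67, Pow(-67, 2)), Mul(-1, Mul(Mul(6, -2), 10))) = Add(Add(133, -67, 4489), Mul(-1, Mul(-12, 10))) = Add(4555, Mul(-1, -120)) = Add(4555, 120) = 4675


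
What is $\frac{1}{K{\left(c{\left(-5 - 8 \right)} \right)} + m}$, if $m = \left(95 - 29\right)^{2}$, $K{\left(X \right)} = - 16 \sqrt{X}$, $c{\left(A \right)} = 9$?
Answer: $\frac{1}{4308} \approx 0.00023213$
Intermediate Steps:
$m = 4356$ ($m = 66^{2} = 4356$)
$\frac{1}{K{\left(c{\left(-5 - 8 \right)} \right)} + m} = \frac{1}{- 16 \sqrt{9} + 4356} = \frac{1}{\left(-16\right) 3 + 4356} = \frac{1}{-48 + 4356} = \frac{1}{4308}$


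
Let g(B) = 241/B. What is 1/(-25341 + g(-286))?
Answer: -286/7247767 ≈ -3.9460e-5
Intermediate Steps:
1/(-25341 + g(-286)) = 1/(-25341 + 241/(-286)) = 1/(-25341 + 241*(-1/286)) = 1/(-25341 - 241/286) = 1/(-7247767/286) = -286/7247767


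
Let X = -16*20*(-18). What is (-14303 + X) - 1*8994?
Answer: -17537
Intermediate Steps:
X = 5760 (X = -320*(-18) = 5760)
(-14303 + X) - 1*8994 = (-14303 + 5760) - 1*8994 = -8543 - 8994 = -17537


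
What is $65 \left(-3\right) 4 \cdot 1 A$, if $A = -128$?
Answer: $99840$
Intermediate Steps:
$65 \left(-3\right) 4 \cdot 1 A = 65 \left(-3\right) 4 \cdot 1 \left(-128\right) = 65 \left(\left(-12\right) 1\right) \left(-128\right) = 65 \left(-12\right) \left(-128\right) = \left(-780\right) \left(-128\right) = 99840$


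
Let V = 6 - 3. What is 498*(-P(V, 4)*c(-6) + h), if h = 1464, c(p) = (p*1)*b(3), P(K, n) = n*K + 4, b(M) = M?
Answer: 872496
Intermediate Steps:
V = 3
P(K, n) = 4 + K*n (P(K, n) = K*n + 4 = 4 + K*n)
c(p) = 3*p (c(p) = (p*1)*3 = p*3 = 3*p)
498*(-P(V, 4)*c(-6) + h) = 498*(-(4 + 3*4)*3*(-6) + 1464) = 498*(-(4 + 12)*(-18) + 1464) = 498*(-16*(-18) + 1464) = 498*(-1*(-288) + 1464) = 498*(288 + 1464) = 498*1752 = 872496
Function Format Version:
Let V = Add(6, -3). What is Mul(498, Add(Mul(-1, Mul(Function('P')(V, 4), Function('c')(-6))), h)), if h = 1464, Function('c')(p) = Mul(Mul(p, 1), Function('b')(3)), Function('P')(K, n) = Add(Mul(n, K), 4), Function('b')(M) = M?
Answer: 872496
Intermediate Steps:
V = 3
Function('P')(K, n) = Add(4, Mul(K, n)) (Function('P')(K, n) = Add(Mul(K, n), 4) = Add(4, Mul(K, n)))
Function('c')(p) = Mul(3, p) (Function('c')(p) = Mul(Mul(p, 1), 3) = Mul(p, 3) = Mul(3, p))
Mul(498, Add(Mul(-1, Mul(Function('P')(V, 4), Function('c')(-6))), h)) = Mul(498, Add(Mul(-1, Mul(Add(4, Mul(3, 4)), Mul(3, -6))), 1464)) = Mul(498, Add(Mul(-1, Mul(Add(4, 12), -18)), 1464)) = Mul(498, Add(Mul(-1, Mul(16, -18)), 1464)) = Mul(498, Add(Mul(-1, -288), 1464)) = Mul(498, Add(288, 1464)) = Mul(498, 1752) = 872496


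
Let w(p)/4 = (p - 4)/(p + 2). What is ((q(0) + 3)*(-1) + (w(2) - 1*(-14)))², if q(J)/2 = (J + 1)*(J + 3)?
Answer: 9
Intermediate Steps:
w(p) = 4*(-4 + p)/(2 + p) (w(p) = 4*((p - 4)/(p + 2)) = 4*((-4 + p)/(2 + p)) = 4*(-4 + p)/(2 + p))
q(J) = 2*(1 + J)*(3 + J) (q(J) = 2*((J + 1)*(J + 3)) = 2*((1 + J)*(3 + J)) = 2*(1 + J)*(3 + J))
((q(0) + 3)*(-1) + (w(2) - 1*(-14)))² = (((6 + 2*0² + 8*0) + 3)*(-1) + (4*(-4 + 2)/(2 + 2) - 1*(-14)))² = (((6 + 2*0 + 0) + 3)*(-1) + (4*(-2)/4 + 14))² = (((6 + 0 + 0) + 3)*(-1) + (4*(¼)*(-2) + 14))² = ((6 + 3)*(-1) + (-2 + 14))² = (9*(-1) + 12)² = (-9 + 12)² = 3² = 9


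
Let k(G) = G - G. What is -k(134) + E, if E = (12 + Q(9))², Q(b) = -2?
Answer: 100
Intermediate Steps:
k(G) = 0
E = 100 (E = (12 - 2)² = 10² = 100)
-k(134) + E = -1*0 + 100 = 0 + 100 = 100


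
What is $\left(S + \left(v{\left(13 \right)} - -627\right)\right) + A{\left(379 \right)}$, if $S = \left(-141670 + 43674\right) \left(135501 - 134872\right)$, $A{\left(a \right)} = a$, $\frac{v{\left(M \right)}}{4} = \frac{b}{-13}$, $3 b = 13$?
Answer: $- \frac{184915438}{3} \approx -6.1638 \cdot 10^{7}$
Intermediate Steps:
$b = \frac{13}{3}$ ($b = \frac{1}{3} \cdot 13 = \frac{13}{3} \approx 4.3333$)
$v{\left(M \right)} = - \frac{4}{3}$ ($v{\left(M \right)} = 4 \frac{13}{3 \left(-13\right)} = 4 \cdot \frac{13}{3} \left(- \frac{1}{13}\right) = 4 \left(- \frac{1}{3}\right) = - \frac{4}{3}$)
$S = -61639484$ ($S = - 97996 \left(135501 - 134872\right) = \left(-97996\right) 629 = -61639484$)
$\left(S + \left(v{\left(13 \right)} - -627\right)\right) + A{\left(379 \right)} = \left(-61639484 - - \frac{1877}{3}\right) + 379 = \left(-61639484 + \left(- \frac{4}{3} + 627\right)\right) + 379 = \left(-61639484 + \frac{1877}{3}\right) + 379 = - \frac{184916575}{3} + 379 = - \frac{184915438}{3}$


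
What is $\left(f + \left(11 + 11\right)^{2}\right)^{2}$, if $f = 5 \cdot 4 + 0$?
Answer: $254016$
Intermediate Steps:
$f = 20$ ($f = 20 + 0 = 20$)
$\left(f + \left(11 + 11\right)^{2}\right)^{2} = \left(20 + \left(11 + 11\right)^{2}\right)^{2} = \left(20 + 22^{2}\right)^{2} = \left(20 + 484\right)^{2} = 504^{2} = 254016$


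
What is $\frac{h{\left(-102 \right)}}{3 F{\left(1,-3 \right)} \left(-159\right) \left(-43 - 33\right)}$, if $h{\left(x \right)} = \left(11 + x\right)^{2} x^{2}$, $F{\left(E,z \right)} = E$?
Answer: $\frac{2393209}{1007} \approx 2376.6$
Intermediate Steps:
$h{\left(x \right)} = x^{2} \left(11 + x\right)^{2}$
$\frac{h{\left(-102 \right)}}{3 F{\left(1,-3 \right)} \left(-159\right) \left(-43 - 33\right)} = \frac{\left(-102\right)^{2} \left(11 - 102\right)^{2}}{3 \cdot 1 \left(-159\right) \left(-43 - 33\right)} = \frac{10404 \left(-91\right)^{2}}{3 \left(-159\right) \left(-76\right)} = \frac{10404 \cdot 8281}{\left(-477\right) \left(-76\right)} = \frac{86155524}{36252} = 86155524 \cdot \frac{1}{36252} = \frac{2393209}{1007}$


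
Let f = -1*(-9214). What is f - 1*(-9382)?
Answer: 18596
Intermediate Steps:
f = 9214
f - 1*(-9382) = 9214 - 1*(-9382) = 9214 + 9382 = 18596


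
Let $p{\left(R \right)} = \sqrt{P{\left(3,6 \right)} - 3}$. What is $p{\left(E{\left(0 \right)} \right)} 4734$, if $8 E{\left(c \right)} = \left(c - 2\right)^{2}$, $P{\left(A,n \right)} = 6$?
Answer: $4734 \sqrt{3} \approx 8199.5$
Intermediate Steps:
$E{\left(c \right)} = \frac{\left(-2 + c\right)^{2}}{8}$ ($E{\left(c \right)} = \frac{\left(c - 2\right)^{2}}{8} = \frac{\left(-2 + c\right)^{2}}{8}$)
$p{\left(R \right)} = \sqrt{3}$ ($p{\left(R \right)} = \sqrt{6 - 3} = \sqrt{3}$)
$p{\left(E{\left(0 \right)} \right)} 4734 = \sqrt{3} \cdot 4734 = 4734 \sqrt{3}$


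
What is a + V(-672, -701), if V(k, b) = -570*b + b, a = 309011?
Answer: 707880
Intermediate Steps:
V(k, b) = -569*b
a + V(-672, -701) = 309011 - 569*(-701) = 309011 + 398869 = 707880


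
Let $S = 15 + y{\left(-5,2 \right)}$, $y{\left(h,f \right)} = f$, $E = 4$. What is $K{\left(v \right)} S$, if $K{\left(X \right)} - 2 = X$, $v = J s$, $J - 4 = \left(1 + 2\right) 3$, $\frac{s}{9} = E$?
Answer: $7990$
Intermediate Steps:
$s = 36$ ($s = 9 \cdot 4 = 36$)
$J = 13$ ($J = 4 + \left(1 + 2\right) 3 = 4 + 3 \cdot 3 = 4 + 9 = 13$)
$S = 17$ ($S = 15 + 2 = 17$)
$v = 468$ ($v = 13 \cdot 36 = 468$)
$K{\left(X \right)} = 2 + X$
$K{\left(v \right)} S = \left(2 + 468\right) 17 = 470 \cdot 17 = 7990$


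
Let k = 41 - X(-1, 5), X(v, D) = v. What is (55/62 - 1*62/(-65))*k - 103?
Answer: -51746/2015 ≈ -25.680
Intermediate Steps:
k = 42 (k = 41 - 1*(-1) = 41 + 1 = 42)
(55/62 - 1*62/(-65))*k - 103 = (55/62 - 1*62/(-65))*42 - 103 = (55*(1/62) - 62*(-1/65))*42 - 103 = (55/62 + 62/65)*42 - 103 = (7419/4030)*42 - 103 = 155799/2015 - 103 = -51746/2015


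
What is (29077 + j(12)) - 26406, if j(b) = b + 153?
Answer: 2836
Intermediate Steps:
j(b) = 153 + b
(29077 + j(12)) - 26406 = (29077 + (153 + 12)) - 26406 = (29077 + 165) - 26406 = 29242 - 26406 = 2836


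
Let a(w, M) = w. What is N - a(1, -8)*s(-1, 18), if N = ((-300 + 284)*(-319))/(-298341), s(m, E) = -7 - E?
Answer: 7453421/298341 ≈ 24.983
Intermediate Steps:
N = -5104/298341 (N = -16*(-319)*(-1/298341) = 5104*(-1/298341) = -5104/298341 ≈ -0.017108)
N - a(1, -8)*s(-1, 18) = -5104/298341 - (-7 - 1*18) = -5104/298341 - (-7 - 18) = -5104/298341 - (-25) = -5104/298341 - 1*(-25) = -5104/298341 + 25 = 7453421/298341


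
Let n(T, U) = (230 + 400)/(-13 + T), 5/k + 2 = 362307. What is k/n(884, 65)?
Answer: 871/45650430 ≈ 1.9080e-5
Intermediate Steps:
k = 1/72461 (k = 5/(-2 + 362307) = 5/362305 = 5*(1/362305) = 1/72461 ≈ 1.3801e-5)
n(T, U) = 630/(-13 + T)
k/n(884, 65) = 1/(72461*((630/(-13 + 884)))) = 1/(72461*((630/871))) = 1/(72461*((630*(1/871)))) = 1/(72461*(630/871)) = (1/72461)*(871/630) = 871/45650430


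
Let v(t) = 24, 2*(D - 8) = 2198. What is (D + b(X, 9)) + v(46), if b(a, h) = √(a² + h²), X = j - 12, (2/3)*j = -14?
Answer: 1131 + 3*√130 ≈ 1165.2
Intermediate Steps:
D = 1107 (D = 8 + (½)*2198 = 8 + 1099 = 1107)
j = -21 (j = (3/2)*(-14) = -21)
X = -33 (X = -21 - 12 = -33)
(D + b(X, 9)) + v(46) = (1107 + √((-33)² + 9²)) + 24 = (1107 + √(1089 + 81)) + 24 = (1107 + √1170) + 24 = (1107 + 3*√130) + 24 = 1131 + 3*√130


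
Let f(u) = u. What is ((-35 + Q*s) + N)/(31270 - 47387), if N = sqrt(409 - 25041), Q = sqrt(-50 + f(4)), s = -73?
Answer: 35/16117 - 2*I*sqrt(6158)/16117 + 73*I*sqrt(46)/16117 ≈ 0.0021716 + 0.020982*I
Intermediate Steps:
Q = I*sqrt(46) (Q = sqrt(-50 + 4) = sqrt(-46) = I*sqrt(46) ≈ 6.7823*I)
N = 2*I*sqrt(6158) (N = sqrt(-24632) = 2*I*sqrt(6158) ≈ 156.95*I)
((-35 + Q*s) + N)/(31270 - 47387) = ((-35 + (I*sqrt(46))*(-73)) + 2*I*sqrt(6158))/(31270 - 47387) = ((-35 - 73*I*sqrt(46)) + 2*I*sqrt(6158))/(-16117) = (-35 - 73*I*sqrt(46) + 2*I*sqrt(6158))*(-1/16117) = 35/16117 - 2*I*sqrt(6158)/16117 + 73*I*sqrt(46)/16117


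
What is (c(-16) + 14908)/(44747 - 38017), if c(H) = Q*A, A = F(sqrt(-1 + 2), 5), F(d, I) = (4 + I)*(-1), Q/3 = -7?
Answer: 15097/6730 ≈ 2.2432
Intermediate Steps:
Q = -21 (Q = 3*(-7) = -21)
F(d, I) = -4 - I
A = -9 (A = -4 - 1*5 = -4 - 5 = -9)
c(H) = 189 (c(H) = -21*(-9) = 189)
(c(-16) + 14908)/(44747 - 38017) = (189 + 14908)/(44747 - 38017) = 15097/6730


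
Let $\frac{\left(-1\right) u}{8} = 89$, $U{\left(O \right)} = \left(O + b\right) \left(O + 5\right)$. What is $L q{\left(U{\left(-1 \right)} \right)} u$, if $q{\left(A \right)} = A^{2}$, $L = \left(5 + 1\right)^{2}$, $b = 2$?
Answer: $-410112$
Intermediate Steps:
$U{\left(O \right)} = \left(2 + O\right) \left(5 + O\right)$ ($U{\left(O \right)} = \left(O + 2\right) \left(O + 5\right) = \left(2 + O\right) \left(5 + O\right)$)
$L = 36$ ($L = 6^{2} = 36$)
$u = -712$ ($u = \left(-8\right) 89 = -712$)
$L q{\left(U{\left(-1 \right)} \right)} u = 36 \left(10 + \left(-1\right)^{2} + 7 \left(-1\right)\right)^{2} \left(-712\right) = 36 \left(10 + 1 - 7\right)^{2} \left(-712\right) = 36 \cdot 4^{2} \left(-712\right) = 36 \cdot 16 \left(-712\right) = 576 \left(-712\right) = -410112$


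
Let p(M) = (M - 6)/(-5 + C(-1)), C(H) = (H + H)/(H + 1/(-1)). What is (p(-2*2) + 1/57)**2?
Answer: 82369/12996 ≈ 6.3380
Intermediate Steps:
C(H) = 2*H/(-1 + H) (C(H) = (2*H)/(H - 1) = (2*H)/(-1 + H) = 2*H/(-1 + H))
p(M) = 3/2 - M/4 (p(M) = (M - 6)/(-5 + 2*(-1)/(-1 - 1)) = (-6 + M)/(-5 + 2*(-1)/(-2)) = (-6 + M)/(-5 + 2*(-1)*(-1/2)) = (-6 + M)/(-5 + 1) = (-6 + M)/(-4) = (-6 + M)*(-1/4) = 3/2 - M/4)
(p(-2*2) + 1/57)**2 = ((3/2 - (-1)*2/2) + 1/57)**2 = ((3/2 - 1/4*(-4)) + 1/57)**2 = ((3/2 + 1) + 1/57)**2 = (5/2 + 1/57)**2 = (287/114)**2 = 82369/12996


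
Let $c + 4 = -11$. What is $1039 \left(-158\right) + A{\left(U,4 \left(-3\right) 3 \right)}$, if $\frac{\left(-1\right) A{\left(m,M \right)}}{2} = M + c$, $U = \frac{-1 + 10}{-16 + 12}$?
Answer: $-164060$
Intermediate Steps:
$c = -15$ ($c = -4 - 11 = -15$)
$U = - \frac{9}{4}$ ($U = \frac{9}{-4} = 9 \left(- \frac{1}{4}\right) = - \frac{9}{4} \approx -2.25$)
$A{\left(m,M \right)} = 30 - 2 M$ ($A{\left(m,M \right)} = - 2 \left(M - 15\right) = - 2 \left(-15 + M\right) = 30 - 2 M$)
$1039 \left(-158\right) + A{\left(U,4 \left(-3\right) 3 \right)} = 1039 \left(-158\right) - \left(-30 + 2 \cdot 4 \left(-3\right) 3\right) = -164162 - \left(-30 + 2 \left(\left(-12\right) 3\right)\right) = -164162 + \left(30 - -72\right) = -164162 + \left(30 + 72\right) = -164162 + 102 = -164060$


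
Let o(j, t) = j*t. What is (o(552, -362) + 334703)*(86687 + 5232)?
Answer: 12397942801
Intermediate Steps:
(o(552, -362) + 334703)*(86687 + 5232) = (552*(-362) + 334703)*(86687 + 5232) = (-199824 + 334703)*91919 = 134879*91919 = 12397942801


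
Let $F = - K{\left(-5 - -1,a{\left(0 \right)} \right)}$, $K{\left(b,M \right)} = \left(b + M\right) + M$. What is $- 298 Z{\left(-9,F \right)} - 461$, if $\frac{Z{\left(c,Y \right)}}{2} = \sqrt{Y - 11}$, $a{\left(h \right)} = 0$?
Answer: $-461 - 596 i \sqrt{7} \approx -461.0 - 1576.9 i$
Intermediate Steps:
$K{\left(b,M \right)} = b + 2 M$ ($K{\left(b,M \right)} = \left(M + b\right) + M = b + 2 M$)
$F = 4$ ($F = - (\left(-5 - -1\right) + 2 \cdot 0) = - (\left(-5 + 1\right) + 0) = - (-4 + 0) = \left(-1\right) \left(-4\right) = 4$)
$Z{\left(c,Y \right)} = 2 \sqrt{-11 + Y}$ ($Z{\left(c,Y \right)} = 2 \sqrt{Y - 11} = 2 \sqrt{-11 + Y}$)
$- 298 Z{\left(-9,F \right)} - 461 = - 298 \cdot 2 \sqrt{-11 + 4} - 461 = - 298 \cdot 2 \sqrt{-7} - 461 = - 298 \cdot 2 i \sqrt{7} - 461 = - 596 i \sqrt{7} - 461 = -461 - 596 i \sqrt{7}$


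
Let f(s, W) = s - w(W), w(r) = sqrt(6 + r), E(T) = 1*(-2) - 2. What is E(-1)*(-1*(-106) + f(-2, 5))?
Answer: -416 + 4*sqrt(11) ≈ -402.73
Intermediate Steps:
E(T) = -4 (E(T) = -2 - 2 = -4)
f(s, W) = s - sqrt(6 + W)
E(-1)*(-1*(-106) + f(-2, 5)) = -4*(-1*(-106) + (-2 - sqrt(6 + 5))) = -4*(106 + (-2 - sqrt(11))) = -4*(104 - sqrt(11)) = -416 + 4*sqrt(11)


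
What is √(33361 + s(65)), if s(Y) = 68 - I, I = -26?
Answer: √33455 ≈ 182.91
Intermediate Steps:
s(Y) = 94 (s(Y) = 68 - 1*(-26) = 68 + 26 = 94)
√(33361 + s(65)) = √(33361 + 94) = √33455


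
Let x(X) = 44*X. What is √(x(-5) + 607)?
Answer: 3*√43 ≈ 19.672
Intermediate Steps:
√(x(-5) + 607) = √(44*(-5) + 607) = √(-220 + 607) = √387 = 3*√43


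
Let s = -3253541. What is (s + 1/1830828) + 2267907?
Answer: -1804526324951/1830828 ≈ -9.8563e+5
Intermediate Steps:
(s + 1/1830828) + 2267907 = (-3253541 + 1/1830828) + 2267907 = -5956673961947/1830828 + 2267907 = -1804526324951/1830828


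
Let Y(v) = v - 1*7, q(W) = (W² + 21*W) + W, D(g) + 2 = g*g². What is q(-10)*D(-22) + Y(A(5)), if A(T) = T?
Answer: 1277998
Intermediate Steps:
D(g) = -2 + g³ (D(g) = -2 + g*g² = -2 + g³)
q(W) = W² + 22*W
Y(v) = -7 + v (Y(v) = v - 7 = -7 + v)
q(-10)*D(-22) + Y(A(5)) = (-10*(22 - 10))*(-2 + (-22)³) + (-7 + 5) = (-10*12)*(-2 - 10648) - 2 = -120*(-10650) - 2 = 1278000 - 2 = 1277998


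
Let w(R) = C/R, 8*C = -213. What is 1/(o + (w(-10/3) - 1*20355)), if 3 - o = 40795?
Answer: -80/4891121 ≈ -1.6356e-5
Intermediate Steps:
C = -213/8 (C = (1/8)*(-213) = -213/8 ≈ -26.625)
o = -40792 (o = 3 - 1*40795 = 3 - 40795 = -40792)
w(R) = -213/(8*R)
1/(o + (w(-10/3) - 1*20355)) = 1/(-40792 + (-213/(8*((-10/3))) - 1*20355)) = 1/(-40792 + (-213/(8*((-10*1/3))) - 20355)) = 1/(-40792 + (-213/(8*(-10/3)) - 20355)) = 1/(-40792 + (-213/8*(-3/10) - 20355)) = 1/(-40792 + (639/80 - 20355)) = 1/(-40792 - 1627761/80) = 1/(-4891121/80) = -80/4891121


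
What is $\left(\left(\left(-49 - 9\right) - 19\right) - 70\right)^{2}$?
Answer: $21609$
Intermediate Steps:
$\left(\left(\left(-49 - 9\right) - 19\right) - 70\right)^{2} = \left(\left(-58 - 19\right) - 70\right)^{2} = \left(-77 - 70\right)^{2} = \left(-147\right)^{2} = 21609$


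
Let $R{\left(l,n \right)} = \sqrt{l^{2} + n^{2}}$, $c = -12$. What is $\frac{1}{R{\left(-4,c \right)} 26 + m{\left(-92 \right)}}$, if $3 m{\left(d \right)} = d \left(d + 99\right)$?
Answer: $\frac{483}{139676} + \frac{117 \sqrt{10}}{69838} \approx 0.0087558$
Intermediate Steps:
$m{\left(d \right)} = \frac{d \left(99 + d\right)}{3}$ ($m{\left(d \right)} = \frac{d \left(d + 99\right)}{3} = \frac{d \left(99 + d\right)}{3}$)
$\frac{1}{R{\left(-4,c \right)} 26 + m{\left(-92 \right)}} = \frac{1}{\sqrt{\left(-4\right)^{2} + \left(-12\right)^{2}} \cdot 26 + \frac{1}{3} \left(-92\right) \left(99 - 92\right)} = \frac{1}{\sqrt{16 + 144} \cdot 26 + \frac{1}{3} \left(-92\right) 7} = \frac{1}{\sqrt{160} \cdot 26 - \frac{644}{3}} = \frac{1}{4 \sqrt{10} \cdot 26 - \frac{644}{3}} = \frac{1}{104 \sqrt{10} - \frac{644}{3}} = \frac{1}{- \frac{644}{3} + 104 \sqrt{10}}$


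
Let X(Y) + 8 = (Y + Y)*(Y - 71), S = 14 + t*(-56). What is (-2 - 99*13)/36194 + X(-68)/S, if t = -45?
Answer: 340327749/45857798 ≈ 7.4214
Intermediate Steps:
S = 2534 (S = 14 - 45*(-56) = 14 + 2520 = 2534)
X(Y) = -8 + 2*Y*(-71 + Y) (X(Y) = -8 + (Y + Y)*(Y - 71) = -8 + (2*Y)*(-71 + Y) = -8 + 2*Y*(-71 + Y))
(-2 - 99*13)/36194 + X(-68)/S = (-2 - 99*13)/36194 + (-8 - 142*(-68) + 2*(-68)²)/2534 = (-2 - 1287)*(1/36194) + (-8 + 9656 + 2*4624)*(1/2534) = -1289*1/36194 + (-8 + 9656 + 9248)*(1/2534) = -1289/36194 + 18896*(1/2534) = -1289/36194 + 9448/1267 = 340327749/45857798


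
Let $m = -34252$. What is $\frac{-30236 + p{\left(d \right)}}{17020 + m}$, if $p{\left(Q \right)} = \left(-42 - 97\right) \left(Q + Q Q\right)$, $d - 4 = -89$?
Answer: $\frac{127837}{2154} \approx 59.349$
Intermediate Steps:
$d = -85$ ($d = 4 - 89 = -85$)
$p{\left(Q \right)} = - 139 Q - 139 Q^{2}$ ($p{\left(Q \right)} = - 139 \left(Q + Q^{2}\right) = - 139 Q - 139 Q^{2}$)
$\frac{-30236 + p{\left(d \right)}}{17020 + m} = \frac{-30236 - - 11815 \left(1 - 85\right)}{17020 - 34252} = \frac{-30236 - \left(-11815\right) \left(-84\right)}{-17232} = \left(-30236 - 992460\right) \left(- \frac{1}{17232}\right) = \left(-1022696\right) \left(- \frac{1}{17232}\right) = \frac{127837}{2154}$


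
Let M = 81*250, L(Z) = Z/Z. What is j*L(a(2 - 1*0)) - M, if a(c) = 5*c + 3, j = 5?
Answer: -20245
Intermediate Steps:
a(c) = 3 + 5*c
L(Z) = 1
M = 20250
j*L(a(2 - 1*0)) - M = 5*1 - 1*20250 = 5 - 20250 = -20245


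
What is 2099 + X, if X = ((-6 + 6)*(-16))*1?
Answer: 2099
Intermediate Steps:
X = 0 (X = (0*(-16))*1 = 0*1 = 0)
2099 + X = 2099 + 0 = 2099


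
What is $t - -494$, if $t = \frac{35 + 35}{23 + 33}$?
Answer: $\frac{1981}{4} \approx 495.25$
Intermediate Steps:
$t = \frac{5}{4}$ ($t = \frac{70}{56} = 70 \cdot \frac{1}{56} = \frac{5}{4} \approx 1.25$)
$t - -494 = \frac{5}{4} - -494 = \frac{5}{4} + 494 = \frac{1981}{4}$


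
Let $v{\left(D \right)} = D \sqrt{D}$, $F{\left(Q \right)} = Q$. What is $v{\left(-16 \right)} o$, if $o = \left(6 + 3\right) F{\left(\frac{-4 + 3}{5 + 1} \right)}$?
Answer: $96 i \approx 96.0 i$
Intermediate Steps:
$v{\left(D \right)} = D^{\frac{3}{2}}$
$o = - \frac{3}{2}$ ($o = \left(6 + 3\right) \frac{-4 + 3}{5 + 1} = 9 \left(- \frac{1}{6}\right) = - \frac{3}{2} \approx -1.5$)
$v{\left(-16 \right)} o = \left(-16\right)^{\frac{3}{2}} \left(- \frac{3}{2}\right) = - 64 i \left(- \frac{3}{2}\right) = 96 i$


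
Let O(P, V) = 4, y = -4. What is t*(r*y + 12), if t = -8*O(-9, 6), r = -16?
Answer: -2432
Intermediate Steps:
t = -32 (t = -8*4 = -32)
t*(r*y + 12) = -32*(-16*(-4) + 12) = -32*(64 + 12) = -32*76 = -2432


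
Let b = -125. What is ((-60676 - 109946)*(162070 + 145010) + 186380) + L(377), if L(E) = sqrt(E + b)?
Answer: -52394417380 + 6*sqrt(7) ≈ -5.2394e+10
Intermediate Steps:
L(E) = sqrt(-125 + E) (L(E) = sqrt(E - 125) = sqrt(-125 + E))
((-60676 - 109946)*(162070 + 145010) + 186380) + L(377) = ((-60676 - 109946)*(162070 + 145010) + 186380) + sqrt(-125 + 377) = (-170622*307080 + 186380) + sqrt(252) = (-52394603760 + 186380) + 6*sqrt(7) = -52394417380 + 6*sqrt(7)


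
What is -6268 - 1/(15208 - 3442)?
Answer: -73749289/11766 ≈ -6268.0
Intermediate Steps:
-6268 - 1/(15208 - 3442) = -6268 - 1/11766 = -73749289/11766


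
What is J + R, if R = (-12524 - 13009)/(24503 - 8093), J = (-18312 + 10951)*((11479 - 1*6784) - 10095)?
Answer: 217429209489/5470 ≈ 3.9749e+7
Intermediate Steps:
J = 39749400 (J = -7361*((11479 - 6784) - 10095) = -7361*(4695 - 10095) = -7361*(-5400) = 39749400)
R = -8511/5470 (R = -25533/16410 = -25533*1/16410 = -8511/5470 ≈ -1.5559)
J + R = 39749400 - 8511/5470 = 217429209489/5470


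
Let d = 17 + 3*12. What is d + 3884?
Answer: 3937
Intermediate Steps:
d = 53 (d = 17 + 36 = 53)
d + 3884 = 53 + 3884 = 3937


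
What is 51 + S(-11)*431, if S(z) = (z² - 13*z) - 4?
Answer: 112111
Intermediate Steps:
S(z) = -4 + z² - 13*z
51 + S(-11)*431 = 51 + (-4 + (-11)² - 13*(-11))*431 = 51 + (-4 + 121 + 143)*431 = 51 + 260*431 = 51 + 112060 = 112111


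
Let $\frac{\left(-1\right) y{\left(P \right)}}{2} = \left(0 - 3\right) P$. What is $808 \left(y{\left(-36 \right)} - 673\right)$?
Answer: $-718312$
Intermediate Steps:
$y{\left(P \right)} = 6 P$ ($y{\left(P \right)} = - 2 \left(0 - 3\right) P = - 2 \left(- 3 P\right) = 6 P$)
$808 \left(y{\left(-36 \right)} - 673\right) = 808 \left(6 \left(-36\right) - 673\right) = 808 \left(-216 - 673\right) = 808 \left(-889\right) = -718312$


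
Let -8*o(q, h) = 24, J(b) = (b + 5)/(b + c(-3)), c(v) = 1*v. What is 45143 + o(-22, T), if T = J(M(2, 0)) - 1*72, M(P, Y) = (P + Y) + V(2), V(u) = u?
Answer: 45140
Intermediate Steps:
c(v) = v
M(P, Y) = 2 + P + Y (M(P, Y) = (P + Y) + 2 = 2 + P + Y)
J(b) = (5 + b)/(-3 + b) (J(b) = (b + 5)/(b - 3) = (5 + b)/(-3 + b))
T = -63 (T = (5 + (2 + 2 + 0))/(-3 + (2 + 2 + 0)) - 1*72 = (5 + 4)/(-3 + 4) - 72 = 9/1 - 72 = 1*9 - 72 = 9 - 72 = -63)
o(q, h) = -3 (o(q, h) = -⅛*24 = -3)
45143 + o(-22, T) = 45143 - 3 = 45140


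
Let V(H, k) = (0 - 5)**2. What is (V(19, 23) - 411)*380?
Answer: -146680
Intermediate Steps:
V(H, k) = 25 (V(H, k) = (-5)**2 = 25)
(V(19, 23) - 411)*380 = (25 - 411)*380 = -386*380 = -146680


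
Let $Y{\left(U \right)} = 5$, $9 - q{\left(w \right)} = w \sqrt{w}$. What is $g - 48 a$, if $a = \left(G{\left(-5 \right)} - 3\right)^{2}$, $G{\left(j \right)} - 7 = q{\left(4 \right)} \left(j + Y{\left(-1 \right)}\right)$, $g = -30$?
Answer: $-798$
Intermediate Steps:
$q{\left(w \right)} = 9 - w^{\frac{3}{2}}$ ($q{\left(w \right)} = 9 - w \sqrt{w} = 9 - w^{\frac{3}{2}}$)
$G{\left(j \right)} = 12 + j$ ($G{\left(j \right)} = 7 + \left(9 - 4^{\frac{3}{2}}\right) \left(j + 5\right) = 7 + \left(9 - 8\right) \left(5 + j\right) = 7 + 1 \left(5 + j\right) = 7 + \left(5 + j\right) = 12 + j$)
$a = 16$ ($a = \left(\left(12 - 5\right) - 3\right)^{2} = \left(7 - 3\right)^{2} = 4^{2} = 16$)
$g - 48 a = -30 - 768 = -798$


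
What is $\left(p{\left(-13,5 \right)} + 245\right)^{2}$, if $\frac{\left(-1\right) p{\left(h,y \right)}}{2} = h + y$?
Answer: $68121$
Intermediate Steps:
$p{\left(h,y \right)} = - 2 h - 2 y$ ($p{\left(h,y \right)} = - 2 \left(h + y\right) = - 2 h - 2 y$)
$\left(p{\left(-13,5 \right)} + 245\right)^{2} = \left(\left(\left(-2\right) \left(-13\right) - 10\right) + 245\right)^{2} = \left(\left(26 - 10\right) + 245\right)^{2} = \left(16 + 245\right)^{2} = 261^{2} = 68121$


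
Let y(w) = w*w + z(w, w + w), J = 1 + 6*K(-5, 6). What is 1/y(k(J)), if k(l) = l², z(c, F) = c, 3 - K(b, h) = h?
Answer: 1/83810 ≈ 1.1932e-5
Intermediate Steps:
K(b, h) = 3 - h
J = -17 (J = 1 + 6*(3 - 1*6) = 1 + 6*(3 - 6) = 1 + 6*(-3) = 1 - 18 = -17)
y(w) = w + w² (y(w) = w*w + w = w² + w = w + w²)
1/y(k(J)) = 1/((-17)²*(1 + (-17)²)) = 1/(289*(1 + 289)) = 1/(289*290) = 1/83810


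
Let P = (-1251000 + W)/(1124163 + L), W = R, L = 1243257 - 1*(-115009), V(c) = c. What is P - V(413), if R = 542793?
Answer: -1025951384/2482429 ≈ -413.29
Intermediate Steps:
L = 1358266 (L = 1243257 + 115009 = 1358266)
W = 542793
P = -708207/2482429 (P = (-1251000 + 542793)/(1124163 + 1358266) = -708207/2482429 ≈ -0.28529)
P - V(413) = -708207/2482429 - 1*413 = -708207/2482429 - 413 = -1025951384/2482429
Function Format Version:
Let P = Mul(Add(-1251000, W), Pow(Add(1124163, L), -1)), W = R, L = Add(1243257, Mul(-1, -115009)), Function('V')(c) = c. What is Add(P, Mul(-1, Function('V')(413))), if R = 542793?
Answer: Rational(-1025951384, 2482429) ≈ -413.29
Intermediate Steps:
L = 1358266 (L = Add(1243257, 115009) = 1358266)
W = 542793
P = Rational(-708207, 2482429) (P = Mul(Add(-1251000, 542793), Pow(Add(1124163, 1358266), -1)) = Mul(-708207, Pow(2482429, -1)) = Mul(-708207, Rational(1, 2482429)) = Rational(-708207, 2482429) ≈ -0.28529)
Add(P, Mul(-1, Function('V')(413))) = Add(Rational(-708207, 2482429), Mul(-1, 413)) = Add(Rational(-708207, 2482429), -413) = Rational(-1025951384, 2482429)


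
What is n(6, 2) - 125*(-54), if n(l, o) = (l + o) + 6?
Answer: 6764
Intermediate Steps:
n(l, o) = 6 + l + o
n(6, 2) - 125*(-54) = (6 + 6 + 2) - 125*(-54) = 14 + 6750 = 6764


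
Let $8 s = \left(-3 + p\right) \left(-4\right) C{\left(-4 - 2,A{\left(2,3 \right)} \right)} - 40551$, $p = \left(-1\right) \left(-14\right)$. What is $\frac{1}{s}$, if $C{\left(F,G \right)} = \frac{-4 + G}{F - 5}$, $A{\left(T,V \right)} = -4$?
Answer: $- \frac{8}{40583} \approx -0.00019713$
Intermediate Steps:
$p = 14$
$C{\left(F,G \right)} = \frac{-4 + G}{-5 + F}$
$s = - \frac{40583}{8}$ ($s = \frac{\left(-3 + 14\right) \left(-4\right) \frac{-4 - 4}{-5 - 6} - 40551}{8} = \frac{11 \left(-4\right) \frac{1}{-5 - 6} \left(-8\right) - 40551}{8} = \frac{- 44 \frac{1}{-11} \left(-8\right) - 40551}{8} = \frac{- 44 \left(\left(- \frac{1}{11}\right) \left(-8\right)\right) - 40551}{8} = \frac{\left(-44\right) \frac{8}{11} - 40551}{8} = \frac{-32 - 40551}{8} = \frac{1}{8} \left(-40583\right) = - \frac{40583}{8} \approx -5072.9$)
$\frac{1}{s} = \frac{1}{- \frac{40583}{8}} = - \frac{8}{40583}$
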